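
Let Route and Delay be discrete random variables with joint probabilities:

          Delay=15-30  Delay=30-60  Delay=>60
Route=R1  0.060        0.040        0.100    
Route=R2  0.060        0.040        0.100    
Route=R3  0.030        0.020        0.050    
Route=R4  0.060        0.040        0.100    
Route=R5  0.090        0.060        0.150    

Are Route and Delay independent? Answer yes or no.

Every cell satisfies P(Route,Delay) = P(Route)·P(Delay). For instance P(Route=R3) = 0.100, P(Delay=15-30) = 0.300, and 0.100×0.300 = 0.030 matches the joint entry. So Route and Delay are independent.

yes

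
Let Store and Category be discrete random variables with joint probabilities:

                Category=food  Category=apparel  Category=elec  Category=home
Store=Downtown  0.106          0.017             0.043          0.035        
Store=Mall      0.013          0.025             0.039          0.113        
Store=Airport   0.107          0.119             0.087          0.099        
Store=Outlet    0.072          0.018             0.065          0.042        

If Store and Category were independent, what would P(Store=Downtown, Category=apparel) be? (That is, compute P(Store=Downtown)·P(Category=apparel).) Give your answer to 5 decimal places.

0.03598

P(Store=Downtown) = 0.106 + 0.017 + 0.043 + 0.035 = 0.201.
P(Category=apparel) = 0.017 + 0.025 + 0.119 + 0.018 = 0.179.
Product: 0.201 × 0.179 = 0.03598.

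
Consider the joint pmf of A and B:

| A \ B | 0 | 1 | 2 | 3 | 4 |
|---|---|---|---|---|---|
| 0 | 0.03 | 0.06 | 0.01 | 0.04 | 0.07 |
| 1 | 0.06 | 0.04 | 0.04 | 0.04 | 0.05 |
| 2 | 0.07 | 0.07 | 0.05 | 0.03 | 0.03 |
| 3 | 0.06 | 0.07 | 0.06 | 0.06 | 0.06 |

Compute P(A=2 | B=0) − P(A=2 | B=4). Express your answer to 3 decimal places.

0.175

P(B=0) = 0.03 + 0.06 + 0.07 + 0.06 = 0.22; P(A=2 | B=0) = 0.07/0.22 = 0.3182.
P(B=4) = 0.07 + 0.05 + 0.03 + 0.06 = 0.21; P(A=2 | B=4) = 0.03/0.21 = 0.1429.
Difference = 0.175.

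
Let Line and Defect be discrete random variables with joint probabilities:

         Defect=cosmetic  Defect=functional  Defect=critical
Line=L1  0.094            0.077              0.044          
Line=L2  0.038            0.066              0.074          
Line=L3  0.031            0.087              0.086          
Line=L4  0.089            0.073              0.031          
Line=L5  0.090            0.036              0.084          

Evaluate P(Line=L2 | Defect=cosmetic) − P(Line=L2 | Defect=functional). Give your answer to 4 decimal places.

-0.0836

P(Defect=cosmetic) = 0.094 + 0.038 + 0.031 + 0.089 + 0.090 = 0.342; P(Line=L2 | Defect=cosmetic) = 0.038/0.342 = 0.11111.
P(Defect=functional) = 0.077 + 0.066 + 0.087 + 0.073 + 0.036 = 0.339; P(Line=L2 | Defect=functional) = 0.066/0.339 = 0.19469.
Difference = -0.0836.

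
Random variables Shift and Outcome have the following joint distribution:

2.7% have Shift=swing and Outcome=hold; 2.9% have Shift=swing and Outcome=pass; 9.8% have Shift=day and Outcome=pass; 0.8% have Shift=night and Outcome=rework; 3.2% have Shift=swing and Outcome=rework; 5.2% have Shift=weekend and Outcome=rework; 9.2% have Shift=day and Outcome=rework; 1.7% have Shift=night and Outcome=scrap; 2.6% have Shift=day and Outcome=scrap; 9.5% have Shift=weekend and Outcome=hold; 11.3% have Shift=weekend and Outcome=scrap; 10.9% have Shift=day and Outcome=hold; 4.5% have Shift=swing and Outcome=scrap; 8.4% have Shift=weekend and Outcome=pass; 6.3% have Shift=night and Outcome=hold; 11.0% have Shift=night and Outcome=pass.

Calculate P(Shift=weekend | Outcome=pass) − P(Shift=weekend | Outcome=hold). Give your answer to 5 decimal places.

P(Outcome=pass) = 0.098 + 0.029 + 0.110 + 0.084 = 0.321; P(Shift=weekend | Outcome=pass) = 0.084/0.321 = 0.261682.
P(Outcome=hold) = 0.109 + 0.027 + 0.063 + 0.095 = 0.294; P(Shift=weekend | Outcome=hold) = 0.095/0.294 = 0.323129.
Difference = -0.06145.

-0.06145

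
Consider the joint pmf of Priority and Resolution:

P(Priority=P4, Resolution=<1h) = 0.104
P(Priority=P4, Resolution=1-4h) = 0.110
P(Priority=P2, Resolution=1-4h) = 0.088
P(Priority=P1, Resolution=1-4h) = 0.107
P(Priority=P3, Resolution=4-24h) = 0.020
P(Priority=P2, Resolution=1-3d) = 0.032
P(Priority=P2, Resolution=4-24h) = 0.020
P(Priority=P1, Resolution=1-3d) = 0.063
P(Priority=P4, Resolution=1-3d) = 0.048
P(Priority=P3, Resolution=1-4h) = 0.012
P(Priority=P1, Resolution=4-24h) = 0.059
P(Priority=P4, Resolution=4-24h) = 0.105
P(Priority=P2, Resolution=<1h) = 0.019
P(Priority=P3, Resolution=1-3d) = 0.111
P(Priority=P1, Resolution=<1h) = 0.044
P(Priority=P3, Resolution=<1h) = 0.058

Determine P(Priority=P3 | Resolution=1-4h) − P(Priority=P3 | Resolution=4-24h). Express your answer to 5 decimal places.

-0.06018

P(Resolution=1-4h) = 0.107 + 0.088 + 0.012 + 0.110 = 0.317; P(Priority=P3 | Resolution=1-4h) = 0.012/0.317 = 0.037855.
P(Resolution=4-24h) = 0.059 + 0.020 + 0.020 + 0.105 = 0.204; P(Priority=P3 | Resolution=4-24h) = 0.020/0.204 = 0.098039.
Difference = -0.06018.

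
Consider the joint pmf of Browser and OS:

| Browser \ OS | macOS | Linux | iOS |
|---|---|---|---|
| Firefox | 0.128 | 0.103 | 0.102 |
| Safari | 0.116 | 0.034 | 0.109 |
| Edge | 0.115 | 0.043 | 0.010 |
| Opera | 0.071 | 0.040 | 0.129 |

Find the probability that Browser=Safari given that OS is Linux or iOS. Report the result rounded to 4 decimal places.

P(OS=Linux) = 0.103 + 0.034 + 0.043 + 0.040 = 0.220.
P(OS=iOS) = 0.102 + 0.109 + 0.010 + 0.129 = 0.350.
P(OS ∈ {Linux, iOS}) = 0.220 + 0.350 = 0.570; P(Browser=Safari, OS ∈ {Linux, iOS}) = 0.034 + 0.109 = 0.143.
P(Browser=Safari | OS ∈ {Linux, iOS}) = 0.143/0.570 = 0.2509.

0.2509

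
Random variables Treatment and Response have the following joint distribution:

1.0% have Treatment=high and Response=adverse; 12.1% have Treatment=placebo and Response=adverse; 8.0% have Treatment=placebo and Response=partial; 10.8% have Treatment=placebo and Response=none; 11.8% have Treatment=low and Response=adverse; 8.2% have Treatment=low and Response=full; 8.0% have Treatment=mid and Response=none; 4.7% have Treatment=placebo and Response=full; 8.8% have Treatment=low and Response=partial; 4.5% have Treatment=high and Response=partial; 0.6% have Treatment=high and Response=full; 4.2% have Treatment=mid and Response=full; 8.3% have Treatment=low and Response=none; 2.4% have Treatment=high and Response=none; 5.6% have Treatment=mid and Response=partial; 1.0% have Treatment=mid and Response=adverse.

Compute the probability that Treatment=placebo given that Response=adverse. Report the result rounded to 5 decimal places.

0.46718

P(Response=adverse) = 0.121 + 0.118 + 0.010 + 0.010 = 0.259.
P(Treatment=placebo | Response=adverse) = 0.121/0.259 = 0.46718.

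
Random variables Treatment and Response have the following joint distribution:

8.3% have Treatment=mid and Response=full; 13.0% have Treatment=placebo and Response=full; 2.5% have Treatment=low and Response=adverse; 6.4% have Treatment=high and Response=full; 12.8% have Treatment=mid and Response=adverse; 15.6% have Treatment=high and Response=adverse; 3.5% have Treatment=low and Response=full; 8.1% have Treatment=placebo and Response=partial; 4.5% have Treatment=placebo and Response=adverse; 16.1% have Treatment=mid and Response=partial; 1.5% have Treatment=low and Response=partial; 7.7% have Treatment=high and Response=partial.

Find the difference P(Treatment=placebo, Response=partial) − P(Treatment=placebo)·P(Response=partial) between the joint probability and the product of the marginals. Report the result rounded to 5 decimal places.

P(Treatment=placebo) = 0.081 + 0.130 + 0.045 = 0.256.
P(Response=partial) = 0.081 + 0.015 + 0.161 + 0.077 = 0.334.
P(Treatment=placebo, Response=partial) − P(Treatment=placebo)P(Response=partial) = 0.081 − 0.256×0.334 = -0.00450.

-0.00450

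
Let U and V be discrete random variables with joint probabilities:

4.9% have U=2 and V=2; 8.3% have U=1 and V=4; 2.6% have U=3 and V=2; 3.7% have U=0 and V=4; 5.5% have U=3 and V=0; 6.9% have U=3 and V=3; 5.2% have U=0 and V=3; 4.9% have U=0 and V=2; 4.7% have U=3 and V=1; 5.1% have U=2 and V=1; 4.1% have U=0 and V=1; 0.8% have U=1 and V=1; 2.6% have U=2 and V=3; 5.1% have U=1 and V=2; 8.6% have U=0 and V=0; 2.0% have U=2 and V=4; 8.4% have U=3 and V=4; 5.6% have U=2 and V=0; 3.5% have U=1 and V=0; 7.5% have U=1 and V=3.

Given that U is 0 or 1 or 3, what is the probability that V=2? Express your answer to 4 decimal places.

P(U=0) = 0.086 + 0.041 + 0.049 + 0.052 + 0.037 = 0.265.
P(U=1) = 0.035 + 0.008 + 0.051 + 0.075 + 0.083 = 0.252.
P(U=3) = 0.055 + 0.047 + 0.026 + 0.069 + 0.084 = 0.281.
P(U ∈ {0, 1, 3}) = 0.265 + 0.252 + 0.281 = 0.798; P(V=2, U ∈ {0, 1, 3}) = 0.049 + 0.051 + 0.026 = 0.126.
P(V=2 | U ∈ {0, 1, 3}) = 0.126/0.798 = 0.1579.

0.1579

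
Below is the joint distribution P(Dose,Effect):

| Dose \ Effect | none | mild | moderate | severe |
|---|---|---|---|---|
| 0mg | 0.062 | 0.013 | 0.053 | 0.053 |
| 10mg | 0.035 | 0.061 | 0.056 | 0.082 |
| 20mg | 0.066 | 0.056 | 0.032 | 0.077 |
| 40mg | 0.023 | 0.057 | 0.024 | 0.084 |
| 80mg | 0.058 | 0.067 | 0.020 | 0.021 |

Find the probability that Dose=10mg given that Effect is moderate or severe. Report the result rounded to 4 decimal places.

0.2749

P(Effect=moderate) = 0.053 + 0.056 + 0.032 + 0.024 + 0.020 = 0.185.
P(Effect=severe) = 0.053 + 0.082 + 0.077 + 0.084 + 0.021 = 0.317.
P(Effect ∈ {moderate, severe}) = 0.185 + 0.317 = 0.502; P(Dose=10mg, Effect ∈ {moderate, severe}) = 0.056 + 0.082 = 0.138.
P(Dose=10mg | Effect ∈ {moderate, severe}) = 0.138/0.502 = 0.2749.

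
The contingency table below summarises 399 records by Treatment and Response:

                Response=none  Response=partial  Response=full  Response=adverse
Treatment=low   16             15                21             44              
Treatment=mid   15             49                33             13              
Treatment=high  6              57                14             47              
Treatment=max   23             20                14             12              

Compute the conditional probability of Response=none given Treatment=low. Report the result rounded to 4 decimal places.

0.1667

Total with Treatment=low: 16 + 15 + 21 + 44 = 96.
P(Response=none | Treatment=low) = 16/96 = 0.1667.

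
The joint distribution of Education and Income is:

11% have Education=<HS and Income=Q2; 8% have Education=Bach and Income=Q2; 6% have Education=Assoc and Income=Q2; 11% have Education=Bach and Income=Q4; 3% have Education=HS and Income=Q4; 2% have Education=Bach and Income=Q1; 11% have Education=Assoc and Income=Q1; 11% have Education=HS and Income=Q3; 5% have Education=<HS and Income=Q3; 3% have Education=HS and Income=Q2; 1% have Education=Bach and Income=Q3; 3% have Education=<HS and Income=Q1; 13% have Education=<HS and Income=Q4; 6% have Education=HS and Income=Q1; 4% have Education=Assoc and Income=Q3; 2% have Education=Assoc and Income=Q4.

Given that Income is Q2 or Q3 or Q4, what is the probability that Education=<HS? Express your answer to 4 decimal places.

P(Income=Q2) = 0.11 + 0.03 + 0.06 + 0.08 = 0.28.
P(Income=Q3) = 0.05 + 0.11 + 0.04 + 0.01 = 0.21.
P(Income=Q4) = 0.13 + 0.03 + 0.02 + 0.11 = 0.29.
P(Income ∈ {Q2, Q3, Q4}) = 0.28 + 0.21 + 0.29 = 0.78; P(Education=<HS, Income ∈ {Q2, Q3, Q4}) = 0.11 + 0.05 + 0.13 = 0.29.
P(Education=<HS | Income ∈ {Q2, Q3, Q4}) = 0.29/0.78 = 0.3718.

0.3718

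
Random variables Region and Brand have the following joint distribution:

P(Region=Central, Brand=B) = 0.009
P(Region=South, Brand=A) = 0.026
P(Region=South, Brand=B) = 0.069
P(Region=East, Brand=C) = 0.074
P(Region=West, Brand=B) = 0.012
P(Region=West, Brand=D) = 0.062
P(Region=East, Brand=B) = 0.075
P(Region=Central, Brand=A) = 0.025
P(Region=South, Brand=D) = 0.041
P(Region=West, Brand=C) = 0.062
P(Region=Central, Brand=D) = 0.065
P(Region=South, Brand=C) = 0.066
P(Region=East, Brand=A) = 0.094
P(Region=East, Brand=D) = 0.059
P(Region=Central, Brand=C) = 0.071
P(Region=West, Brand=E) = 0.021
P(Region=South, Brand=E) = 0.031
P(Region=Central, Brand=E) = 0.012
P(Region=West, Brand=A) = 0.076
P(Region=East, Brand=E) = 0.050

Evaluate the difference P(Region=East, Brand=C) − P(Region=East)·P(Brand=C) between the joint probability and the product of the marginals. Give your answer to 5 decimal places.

P(Region=East) = 0.094 + 0.075 + 0.074 + 0.059 + 0.050 = 0.352.
P(Brand=C) = 0.066 + 0.074 + 0.062 + 0.071 = 0.273.
P(Region=East, Brand=C) − P(Region=East)P(Brand=C) = 0.074 − 0.352×0.273 = -0.02210.

-0.02210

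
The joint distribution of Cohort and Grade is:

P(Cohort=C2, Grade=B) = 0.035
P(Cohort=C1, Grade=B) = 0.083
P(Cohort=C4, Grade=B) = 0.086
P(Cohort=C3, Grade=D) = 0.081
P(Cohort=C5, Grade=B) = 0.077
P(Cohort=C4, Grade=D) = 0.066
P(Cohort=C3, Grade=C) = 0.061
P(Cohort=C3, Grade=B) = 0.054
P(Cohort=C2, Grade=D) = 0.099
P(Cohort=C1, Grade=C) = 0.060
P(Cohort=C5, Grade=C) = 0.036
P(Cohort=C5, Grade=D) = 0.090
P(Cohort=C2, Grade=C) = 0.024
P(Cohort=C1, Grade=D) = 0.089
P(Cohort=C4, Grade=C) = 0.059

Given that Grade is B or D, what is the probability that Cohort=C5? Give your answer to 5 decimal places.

0.21974

P(Grade=B) = 0.083 + 0.035 + 0.054 + 0.086 + 0.077 = 0.335.
P(Grade=D) = 0.089 + 0.099 + 0.081 + 0.066 + 0.090 = 0.425.
P(Grade ∈ {B, D}) = 0.335 + 0.425 = 0.760; P(Cohort=C5, Grade ∈ {B, D}) = 0.077 + 0.090 = 0.167.
P(Cohort=C5 | Grade ∈ {B, D}) = 0.167/0.760 = 0.21974.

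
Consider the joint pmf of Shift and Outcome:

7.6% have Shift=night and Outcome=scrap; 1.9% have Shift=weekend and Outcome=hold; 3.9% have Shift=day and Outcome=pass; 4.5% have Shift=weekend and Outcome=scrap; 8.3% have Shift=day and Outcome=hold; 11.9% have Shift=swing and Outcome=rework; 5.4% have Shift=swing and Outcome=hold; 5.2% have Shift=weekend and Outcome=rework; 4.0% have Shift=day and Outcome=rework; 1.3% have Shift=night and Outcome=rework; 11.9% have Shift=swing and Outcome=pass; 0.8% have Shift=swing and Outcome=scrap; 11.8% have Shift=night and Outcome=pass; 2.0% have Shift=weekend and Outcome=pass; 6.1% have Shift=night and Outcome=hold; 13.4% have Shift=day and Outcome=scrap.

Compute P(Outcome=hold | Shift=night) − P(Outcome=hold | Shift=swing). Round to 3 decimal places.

0.048

P(Shift=night) = 0.118 + 0.013 + 0.076 + 0.061 = 0.268; P(Outcome=hold | Shift=night) = 0.061/0.268 = 0.2276.
P(Shift=swing) = 0.119 + 0.119 + 0.008 + 0.054 = 0.300; P(Outcome=hold | Shift=swing) = 0.054/0.300 = 0.1800.
Difference = 0.048.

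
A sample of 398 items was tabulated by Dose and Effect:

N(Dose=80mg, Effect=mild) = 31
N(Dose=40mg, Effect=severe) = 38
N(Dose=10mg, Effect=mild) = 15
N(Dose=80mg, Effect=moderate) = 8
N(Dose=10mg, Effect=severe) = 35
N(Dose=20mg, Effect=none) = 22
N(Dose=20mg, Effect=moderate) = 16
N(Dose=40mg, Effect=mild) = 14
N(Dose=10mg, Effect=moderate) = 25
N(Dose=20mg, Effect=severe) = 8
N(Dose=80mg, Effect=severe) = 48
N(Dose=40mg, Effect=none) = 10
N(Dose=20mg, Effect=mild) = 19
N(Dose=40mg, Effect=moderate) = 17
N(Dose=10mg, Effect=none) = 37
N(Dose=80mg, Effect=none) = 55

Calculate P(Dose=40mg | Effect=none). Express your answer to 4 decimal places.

0.0806

Total with Effect=none: 37 + 22 + 10 + 55 = 124.
P(Dose=40mg | Effect=none) = 10/124 = 0.0806.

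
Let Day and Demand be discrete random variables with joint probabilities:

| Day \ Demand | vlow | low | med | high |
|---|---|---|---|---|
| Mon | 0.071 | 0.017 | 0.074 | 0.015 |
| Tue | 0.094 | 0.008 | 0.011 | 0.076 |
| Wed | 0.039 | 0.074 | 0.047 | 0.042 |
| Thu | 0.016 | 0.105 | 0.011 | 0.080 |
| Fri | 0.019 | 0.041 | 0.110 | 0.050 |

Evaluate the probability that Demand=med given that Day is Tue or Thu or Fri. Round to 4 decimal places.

0.2126

P(Day=Tue) = 0.094 + 0.008 + 0.011 + 0.076 = 0.189.
P(Day=Thu) = 0.016 + 0.105 + 0.011 + 0.080 = 0.212.
P(Day=Fri) = 0.019 + 0.041 + 0.110 + 0.050 = 0.220.
P(Day ∈ {Tue, Thu, Fri}) = 0.189 + 0.212 + 0.220 = 0.621; P(Demand=med, Day ∈ {Tue, Thu, Fri}) = 0.011 + 0.011 + 0.110 = 0.132.
P(Demand=med | Day ∈ {Tue, Thu, Fri}) = 0.132/0.621 = 0.2126.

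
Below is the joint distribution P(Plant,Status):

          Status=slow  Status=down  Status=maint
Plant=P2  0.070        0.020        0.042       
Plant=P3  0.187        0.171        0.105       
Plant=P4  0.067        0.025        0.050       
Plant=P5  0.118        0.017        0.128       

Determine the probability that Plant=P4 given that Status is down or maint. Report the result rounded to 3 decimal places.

0.134

P(Status=down) = 0.020 + 0.171 + 0.025 + 0.017 = 0.233.
P(Status=maint) = 0.042 + 0.105 + 0.050 + 0.128 = 0.325.
P(Status ∈ {down, maint}) = 0.233 + 0.325 = 0.558; P(Plant=P4, Status ∈ {down, maint}) = 0.025 + 0.050 = 0.075.
P(Plant=P4 | Status ∈ {down, maint}) = 0.075/0.558 = 0.134.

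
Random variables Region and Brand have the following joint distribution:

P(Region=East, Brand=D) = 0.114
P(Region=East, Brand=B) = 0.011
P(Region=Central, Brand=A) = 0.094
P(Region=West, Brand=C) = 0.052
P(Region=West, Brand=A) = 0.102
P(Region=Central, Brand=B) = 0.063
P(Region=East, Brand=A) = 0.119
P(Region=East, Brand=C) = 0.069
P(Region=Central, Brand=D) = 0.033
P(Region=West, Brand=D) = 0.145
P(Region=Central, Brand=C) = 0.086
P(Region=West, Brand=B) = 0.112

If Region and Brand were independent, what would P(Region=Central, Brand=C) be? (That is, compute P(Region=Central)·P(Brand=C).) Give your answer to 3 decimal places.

P(Region=Central) = 0.094 + 0.063 + 0.086 + 0.033 = 0.276.
P(Brand=C) = 0.069 + 0.052 + 0.086 = 0.207.
Product: 0.276 × 0.207 = 0.057.

0.057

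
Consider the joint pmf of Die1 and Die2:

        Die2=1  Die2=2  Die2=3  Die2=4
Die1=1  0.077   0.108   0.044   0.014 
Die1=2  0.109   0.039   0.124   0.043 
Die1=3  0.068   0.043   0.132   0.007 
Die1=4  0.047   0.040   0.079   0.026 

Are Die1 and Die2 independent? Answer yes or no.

no

P(Die1=1) = 0.243 and P(Die2=2) = 0.230, so their product is 0.05589, but P(Die1=1, Die2=2) = 0.108. Since these differ, Die1 and Die2 are not independent.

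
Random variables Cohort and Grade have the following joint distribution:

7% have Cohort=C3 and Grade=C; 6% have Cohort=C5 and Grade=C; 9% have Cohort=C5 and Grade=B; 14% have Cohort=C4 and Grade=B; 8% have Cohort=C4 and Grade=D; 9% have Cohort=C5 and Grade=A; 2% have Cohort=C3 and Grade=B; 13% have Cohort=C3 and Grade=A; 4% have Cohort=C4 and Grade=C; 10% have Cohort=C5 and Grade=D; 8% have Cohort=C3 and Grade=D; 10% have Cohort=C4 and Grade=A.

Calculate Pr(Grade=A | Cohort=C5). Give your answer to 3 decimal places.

0.265

P(Cohort=C5) = 0.09 + 0.09 + 0.06 + 0.10 = 0.34.
P(Grade=A | Cohort=C5) = 0.09/0.34 = 0.265.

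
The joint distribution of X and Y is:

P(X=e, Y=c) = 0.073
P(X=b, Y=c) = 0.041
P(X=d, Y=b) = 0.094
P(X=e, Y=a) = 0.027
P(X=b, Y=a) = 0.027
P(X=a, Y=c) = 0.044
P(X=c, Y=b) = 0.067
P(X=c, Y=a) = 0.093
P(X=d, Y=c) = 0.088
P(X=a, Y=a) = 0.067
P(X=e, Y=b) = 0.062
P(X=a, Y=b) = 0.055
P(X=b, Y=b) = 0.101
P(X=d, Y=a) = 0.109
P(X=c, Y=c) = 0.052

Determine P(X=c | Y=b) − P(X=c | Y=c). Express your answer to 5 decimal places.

P(Y=b) = 0.055 + 0.101 + 0.067 + 0.094 + 0.062 = 0.379; P(X=c | Y=b) = 0.067/0.379 = 0.176781.
P(Y=c) = 0.044 + 0.041 + 0.052 + 0.088 + 0.073 = 0.298; P(X=c | Y=c) = 0.052/0.298 = 0.174497.
Difference = 0.00228.

0.00228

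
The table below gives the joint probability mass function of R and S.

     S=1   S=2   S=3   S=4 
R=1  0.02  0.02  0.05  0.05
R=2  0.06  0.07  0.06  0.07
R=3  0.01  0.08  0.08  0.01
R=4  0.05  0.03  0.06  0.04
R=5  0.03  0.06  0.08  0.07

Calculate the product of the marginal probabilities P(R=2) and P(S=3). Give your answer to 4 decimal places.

P(R=2) = 0.06 + 0.07 + 0.06 + 0.07 = 0.26.
P(S=3) = 0.05 + 0.06 + 0.08 + 0.06 + 0.08 = 0.33.
Product: 0.26 × 0.33 = 0.0858.

0.0858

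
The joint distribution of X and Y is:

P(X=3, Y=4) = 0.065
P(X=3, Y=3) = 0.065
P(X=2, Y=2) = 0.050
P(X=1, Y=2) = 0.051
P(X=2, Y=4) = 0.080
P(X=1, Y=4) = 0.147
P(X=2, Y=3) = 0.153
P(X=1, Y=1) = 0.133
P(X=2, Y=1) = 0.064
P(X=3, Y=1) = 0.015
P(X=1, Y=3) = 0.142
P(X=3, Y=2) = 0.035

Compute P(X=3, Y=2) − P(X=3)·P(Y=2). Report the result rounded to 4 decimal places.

P(X=3) = 0.015 + 0.035 + 0.065 + 0.065 = 0.180.
P(Y=2) = 0.051 + 0.050 + 0.035 = 0.136.
P(X=3, Y=2) − P(X=3)P(Y=2) = 0.035 − 0.180×0.136 = 0.0105.

0.0105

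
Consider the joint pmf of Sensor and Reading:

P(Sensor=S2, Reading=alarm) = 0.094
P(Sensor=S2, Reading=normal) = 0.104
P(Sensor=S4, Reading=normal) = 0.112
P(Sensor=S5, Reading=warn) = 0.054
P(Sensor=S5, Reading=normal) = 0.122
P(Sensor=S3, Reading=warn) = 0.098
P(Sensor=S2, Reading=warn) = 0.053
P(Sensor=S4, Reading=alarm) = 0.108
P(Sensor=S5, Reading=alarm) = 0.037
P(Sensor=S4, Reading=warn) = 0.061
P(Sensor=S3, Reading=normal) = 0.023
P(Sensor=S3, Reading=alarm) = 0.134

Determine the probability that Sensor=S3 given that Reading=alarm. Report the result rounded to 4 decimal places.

P(Reading=alarm) = 0.094 + 0.134 + 0.108 + 0.037 = 0.373.
P(Sensor=S3 | Reading=alarm) = 0.134/0.373 = 0.3592.

0.3592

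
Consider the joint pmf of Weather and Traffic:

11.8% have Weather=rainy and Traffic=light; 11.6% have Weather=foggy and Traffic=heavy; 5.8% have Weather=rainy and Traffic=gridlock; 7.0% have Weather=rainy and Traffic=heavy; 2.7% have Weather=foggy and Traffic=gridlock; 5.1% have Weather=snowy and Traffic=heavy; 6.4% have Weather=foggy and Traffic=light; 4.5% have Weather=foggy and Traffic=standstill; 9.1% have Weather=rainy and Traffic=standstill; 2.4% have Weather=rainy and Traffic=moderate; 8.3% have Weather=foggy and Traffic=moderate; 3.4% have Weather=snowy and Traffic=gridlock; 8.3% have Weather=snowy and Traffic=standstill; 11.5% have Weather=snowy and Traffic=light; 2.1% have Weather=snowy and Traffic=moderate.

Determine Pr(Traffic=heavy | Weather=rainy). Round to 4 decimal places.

P(Weather=rainy) = 0.118 + 0.024 + 0.070 + 0.058 + 0.091 = 0.361.
P(Traffic=heavy | Weather=rainy) = 0.070/0.361 = 0.1939.

0.1939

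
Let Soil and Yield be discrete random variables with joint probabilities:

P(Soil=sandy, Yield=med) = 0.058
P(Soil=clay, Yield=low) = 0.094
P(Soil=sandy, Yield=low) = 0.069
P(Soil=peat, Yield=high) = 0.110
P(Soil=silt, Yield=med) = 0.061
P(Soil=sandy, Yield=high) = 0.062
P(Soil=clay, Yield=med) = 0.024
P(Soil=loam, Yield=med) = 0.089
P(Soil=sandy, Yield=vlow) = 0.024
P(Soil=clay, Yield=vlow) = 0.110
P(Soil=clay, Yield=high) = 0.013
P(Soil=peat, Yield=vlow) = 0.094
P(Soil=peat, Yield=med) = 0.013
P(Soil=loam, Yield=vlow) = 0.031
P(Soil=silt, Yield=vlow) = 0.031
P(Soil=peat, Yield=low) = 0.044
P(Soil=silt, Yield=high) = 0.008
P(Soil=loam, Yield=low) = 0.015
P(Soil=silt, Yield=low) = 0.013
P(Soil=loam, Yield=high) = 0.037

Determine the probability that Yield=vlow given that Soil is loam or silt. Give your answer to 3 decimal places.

P(Soil=loam) = 0.031 + 0.015 + 0.089 + 0.037 = 0.172.
P(Soil=silt) = 0.031 + 0.013 + 0.061 + 0.008 = 0.113.
P(Soil ∈ {loam, silt}) = 0.172 + 0.113 = 0.285; P(Yield=vlow, Soil ∈ {loam, silt}) = 0.031 + 0.031 = 0.062.
P(Yield=vlow | Soil ∈ {loam, silt}) = 0.062/0.285 = 0.218.

0.218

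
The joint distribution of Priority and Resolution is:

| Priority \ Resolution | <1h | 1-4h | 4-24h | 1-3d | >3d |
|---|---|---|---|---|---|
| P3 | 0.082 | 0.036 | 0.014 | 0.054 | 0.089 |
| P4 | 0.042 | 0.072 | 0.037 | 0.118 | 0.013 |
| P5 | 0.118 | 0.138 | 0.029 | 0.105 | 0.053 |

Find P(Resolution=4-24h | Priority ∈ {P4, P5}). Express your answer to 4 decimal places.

P(Priority=P4) = 0.042 + 0.072 + 0.037 + 0.118 + 0.013 = 0.282.
P(Priority=P5) = 0.118 + 0.138 + 0.029 + 0.105 + 0.053 = 0.443.
P(Priority ∈ {P4, P5}) = 0.282 + 0.443 = 0.725; P(Resolution=4-24h, Priority ∈ {P4, P5}) = 0.037 + 0.029 = 0.066.
P(Resolution=4-24h | Priority ∈ {P4, P5}) = 0.066/0.725 = 0.0910.

0.0910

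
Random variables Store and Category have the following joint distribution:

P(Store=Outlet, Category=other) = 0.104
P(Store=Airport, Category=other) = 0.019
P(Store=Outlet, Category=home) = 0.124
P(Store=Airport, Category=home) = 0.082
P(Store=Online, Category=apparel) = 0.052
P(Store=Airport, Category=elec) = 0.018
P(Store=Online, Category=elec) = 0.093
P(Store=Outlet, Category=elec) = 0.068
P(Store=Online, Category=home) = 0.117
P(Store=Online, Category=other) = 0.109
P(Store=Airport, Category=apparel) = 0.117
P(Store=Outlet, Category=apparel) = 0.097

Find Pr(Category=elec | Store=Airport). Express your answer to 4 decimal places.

0.0763

P(Store=Airport) = 0.117 + 0.018 + 0.082 + 0.019 = 0.236.
P(Category=elec | Store=Airport) = 0.018/0.236 = 0.0763.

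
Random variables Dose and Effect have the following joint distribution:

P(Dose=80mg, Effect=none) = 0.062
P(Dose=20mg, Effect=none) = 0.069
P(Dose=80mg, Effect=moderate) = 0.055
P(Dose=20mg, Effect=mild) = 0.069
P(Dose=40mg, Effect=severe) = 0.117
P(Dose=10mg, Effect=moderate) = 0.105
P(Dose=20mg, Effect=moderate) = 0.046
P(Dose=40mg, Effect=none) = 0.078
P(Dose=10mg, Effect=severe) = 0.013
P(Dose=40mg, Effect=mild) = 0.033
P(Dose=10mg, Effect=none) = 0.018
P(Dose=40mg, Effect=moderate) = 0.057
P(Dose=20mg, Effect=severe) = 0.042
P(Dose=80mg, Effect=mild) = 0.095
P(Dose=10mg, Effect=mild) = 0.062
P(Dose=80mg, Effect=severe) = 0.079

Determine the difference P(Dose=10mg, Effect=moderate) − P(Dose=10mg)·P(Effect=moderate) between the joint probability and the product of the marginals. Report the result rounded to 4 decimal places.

0.0529

P(Dose=10mg) = 0.018 + 0.062 + 0.105 + 0.013 = 0.198.
P(Effect=moderate) = 0.105 + 0.046 + 0.057 + 0.055 = 0.263.
P(Dose=10mg, Effect=moderate) − P(Dose=10mg)P(Effect=moderate) = 0.105 − 0.198×0.263 = 0.0529.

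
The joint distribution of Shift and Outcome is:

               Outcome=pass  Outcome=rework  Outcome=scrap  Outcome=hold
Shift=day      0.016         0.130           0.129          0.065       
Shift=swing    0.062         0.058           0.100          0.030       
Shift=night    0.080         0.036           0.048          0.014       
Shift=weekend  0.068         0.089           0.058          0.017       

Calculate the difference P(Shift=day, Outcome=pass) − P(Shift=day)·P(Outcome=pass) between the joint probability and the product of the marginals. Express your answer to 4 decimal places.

-0.0608

P(Shift=day) = 0.016 + 0.130 + 0.129 + 0.065 = 0.340.
P(Outcome=pass) = 0.016 + 0.062 + 0.080 + 0.068 = 0.226.
P(Shift=day, Outcome=pass) − P(Shift=day)P(Outcome=pass) = 0.016 − 0.340×0.226 = -0.0608.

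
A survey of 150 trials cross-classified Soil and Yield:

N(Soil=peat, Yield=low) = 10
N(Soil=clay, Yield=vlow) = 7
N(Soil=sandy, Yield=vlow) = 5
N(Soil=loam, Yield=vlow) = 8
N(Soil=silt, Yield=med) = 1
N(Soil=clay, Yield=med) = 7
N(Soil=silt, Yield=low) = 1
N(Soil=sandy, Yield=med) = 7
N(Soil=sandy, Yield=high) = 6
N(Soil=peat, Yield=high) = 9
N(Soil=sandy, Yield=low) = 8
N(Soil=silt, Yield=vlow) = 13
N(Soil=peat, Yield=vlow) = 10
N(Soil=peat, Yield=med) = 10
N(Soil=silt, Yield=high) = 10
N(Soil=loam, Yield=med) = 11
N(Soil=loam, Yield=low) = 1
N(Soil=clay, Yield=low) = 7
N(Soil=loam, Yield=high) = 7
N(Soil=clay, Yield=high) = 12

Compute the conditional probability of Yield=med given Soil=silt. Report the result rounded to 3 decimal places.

0.040

Total with Soil=silt: 13 + 1 + 1 + 10 = 25.
P(Yield=med | Soil=silt) = 1/25 = 0.040.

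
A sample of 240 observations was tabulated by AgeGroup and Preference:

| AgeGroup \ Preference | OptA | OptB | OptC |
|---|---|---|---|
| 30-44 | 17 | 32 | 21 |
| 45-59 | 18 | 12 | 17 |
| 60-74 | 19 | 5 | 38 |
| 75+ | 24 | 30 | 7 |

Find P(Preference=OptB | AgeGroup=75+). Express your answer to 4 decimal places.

Total with AgeGroup=75+: 24 + 30 + 7 = 61.
P(Preference=OptB | AgeGroup=75+) = 30/61 = 0.4918.

0.4918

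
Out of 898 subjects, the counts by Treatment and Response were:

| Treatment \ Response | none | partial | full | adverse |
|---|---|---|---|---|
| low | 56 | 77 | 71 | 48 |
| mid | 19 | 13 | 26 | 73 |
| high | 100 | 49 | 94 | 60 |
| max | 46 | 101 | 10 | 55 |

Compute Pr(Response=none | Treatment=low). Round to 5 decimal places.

Total with Treatment=low: 56 + 77 + 71 + 48 = 252.
P(Response=none | Treatment=low) = 56/252 = 0.22222.

0.22222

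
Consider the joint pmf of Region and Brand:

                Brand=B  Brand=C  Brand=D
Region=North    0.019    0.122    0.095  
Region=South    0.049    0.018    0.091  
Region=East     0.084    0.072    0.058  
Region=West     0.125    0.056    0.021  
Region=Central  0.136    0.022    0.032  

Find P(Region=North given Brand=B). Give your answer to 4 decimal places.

0.0460

P(Brand=B) = 0.019 + 0.049 + 0.084 + 0.125 + 0.136 = 0.413.
P(Region=North | Brand=B) = 0.019/0.413 = 0.0460.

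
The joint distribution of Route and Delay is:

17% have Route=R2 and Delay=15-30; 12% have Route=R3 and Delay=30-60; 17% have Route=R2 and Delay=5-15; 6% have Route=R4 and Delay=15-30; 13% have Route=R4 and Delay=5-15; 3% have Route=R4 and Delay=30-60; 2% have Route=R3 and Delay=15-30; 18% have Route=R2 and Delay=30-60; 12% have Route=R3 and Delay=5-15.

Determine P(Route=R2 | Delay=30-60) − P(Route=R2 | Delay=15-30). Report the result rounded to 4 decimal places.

P(Delay=30-60) = 0.18 + 0.12 + 0.03 = 0.33; P(Route=R2 | Delay=30-60) = 0.18/0.33 = 0.54545.
P(Delay=15-30) = 0.17 + 0.02 + 0.06 = 0.25; P(Route=R2 | Delay=15-30) = 0.17/0.25 = 0.68000.
Difference = -0.1345.

-0.1345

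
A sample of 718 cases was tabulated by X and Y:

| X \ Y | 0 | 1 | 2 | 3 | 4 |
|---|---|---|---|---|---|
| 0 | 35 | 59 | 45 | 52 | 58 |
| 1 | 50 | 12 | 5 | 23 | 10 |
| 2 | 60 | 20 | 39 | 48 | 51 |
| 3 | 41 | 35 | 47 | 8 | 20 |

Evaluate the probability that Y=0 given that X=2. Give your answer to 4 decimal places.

0.2752

Total with X=2: 60 + 20 + 39 + 48 + 51 = 218.
P(Y=0 | X=2) = 60/218 = 0.2752.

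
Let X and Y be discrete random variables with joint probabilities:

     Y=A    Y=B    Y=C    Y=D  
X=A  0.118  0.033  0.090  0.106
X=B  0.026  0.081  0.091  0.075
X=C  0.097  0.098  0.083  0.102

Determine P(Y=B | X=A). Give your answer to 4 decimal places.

0.0951

P(X=A) = 0.118 + 0.033 + 0.090 + 0.106 = 0.347.
P(Y=B | X=A) = 0.033/0.347 = 0.0951.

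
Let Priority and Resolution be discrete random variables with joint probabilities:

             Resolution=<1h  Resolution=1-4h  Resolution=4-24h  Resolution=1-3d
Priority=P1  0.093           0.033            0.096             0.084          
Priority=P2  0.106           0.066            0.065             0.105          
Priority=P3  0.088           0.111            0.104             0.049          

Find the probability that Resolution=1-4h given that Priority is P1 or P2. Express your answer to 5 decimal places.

P(Priority=P1) = 0.093 + 0.033 + 0.096 + 0.084 = 0.306.
P(Priority=P2) = 0.106 + 0.066 + 0.065 + 0.105 = 0.342.
P(Priority ∈ {P1, P2}) = 0.306 + 0.342 = 0.648; P(Resolution=1-4h, Priority ∈ {P1, P2}) = 0.033 + 0.066 = 0.099.
P(Resolution=1-4h | Priority ∈ {P1, P2}) = 0.099/0.648 = 0.15278.

0.15278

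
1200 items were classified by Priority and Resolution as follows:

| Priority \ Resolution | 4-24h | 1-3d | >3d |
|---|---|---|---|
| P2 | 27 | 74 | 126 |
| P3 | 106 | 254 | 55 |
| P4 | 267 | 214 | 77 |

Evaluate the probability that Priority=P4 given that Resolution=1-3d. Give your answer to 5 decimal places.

0.39483

Total with Resolution=1-3d: 74 + 254 + 214 = 542.
P(Priority=P4 | Resolution=1-3d) = 214/542 = 0.39483.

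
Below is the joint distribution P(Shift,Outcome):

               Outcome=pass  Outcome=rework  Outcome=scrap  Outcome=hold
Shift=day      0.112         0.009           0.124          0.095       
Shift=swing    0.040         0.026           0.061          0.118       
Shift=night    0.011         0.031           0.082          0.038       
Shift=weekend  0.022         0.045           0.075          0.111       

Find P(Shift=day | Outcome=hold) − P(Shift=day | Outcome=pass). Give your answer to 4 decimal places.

-0.3430

P(Outcome=hold) = 0.095 + 0.118 + 0.038 + 0.111 = 0.362; P(Shift=day | Outcome=hold) = 0.095/0.362 = 0.26243.
P(Outcome=pass) = 0.112 + 0.040 + 0.011 + 0.022 = 0.185; P(Shift=day | Outcome=pass) = 0.112/0.185 = 0.60541.
Difference = -0.3430.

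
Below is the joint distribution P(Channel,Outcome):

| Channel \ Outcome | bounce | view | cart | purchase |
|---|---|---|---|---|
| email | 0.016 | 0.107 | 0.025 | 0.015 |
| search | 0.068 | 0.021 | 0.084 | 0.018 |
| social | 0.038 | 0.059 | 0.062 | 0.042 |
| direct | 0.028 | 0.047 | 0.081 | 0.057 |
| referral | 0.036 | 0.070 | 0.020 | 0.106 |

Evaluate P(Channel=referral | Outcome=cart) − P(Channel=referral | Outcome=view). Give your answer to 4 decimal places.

P(Outcome=cart) = 0.025 + 0.084 + 0.062 + 0.081 + 0.020 = 0.272; P(Channel=referral | Outcome=cart) = 0.020/0.272 = 0.07353.
P(Outcome=view) = 0.107 + 0.021 + 0.059 + 0.047 + 0.070 = 0.304; P(Channel=referral | Outcome=view) = 0.070/0.304 = 0.23026.
Difference = -0.1567.

-0.1567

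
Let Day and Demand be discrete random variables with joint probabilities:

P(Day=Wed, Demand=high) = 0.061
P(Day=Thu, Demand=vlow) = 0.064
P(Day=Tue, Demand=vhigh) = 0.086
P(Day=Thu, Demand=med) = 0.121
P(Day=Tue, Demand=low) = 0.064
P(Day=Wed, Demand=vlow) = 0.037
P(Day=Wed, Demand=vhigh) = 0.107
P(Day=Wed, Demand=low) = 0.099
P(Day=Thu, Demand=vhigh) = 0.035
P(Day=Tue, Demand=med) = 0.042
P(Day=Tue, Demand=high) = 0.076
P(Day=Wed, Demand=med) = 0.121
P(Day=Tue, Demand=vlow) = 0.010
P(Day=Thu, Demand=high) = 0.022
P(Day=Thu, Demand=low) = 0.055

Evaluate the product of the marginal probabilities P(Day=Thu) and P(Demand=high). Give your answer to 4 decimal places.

P(Day=Thu) = 0.064 + 0.055 + 0.121 + 0.022 + 0.035 = 0.297.
P(Demand=high) = 0.076 + 0.061 + 0.022 = 0.159.
Product: 0.297 × 0.159 = 0.0472.

0.0472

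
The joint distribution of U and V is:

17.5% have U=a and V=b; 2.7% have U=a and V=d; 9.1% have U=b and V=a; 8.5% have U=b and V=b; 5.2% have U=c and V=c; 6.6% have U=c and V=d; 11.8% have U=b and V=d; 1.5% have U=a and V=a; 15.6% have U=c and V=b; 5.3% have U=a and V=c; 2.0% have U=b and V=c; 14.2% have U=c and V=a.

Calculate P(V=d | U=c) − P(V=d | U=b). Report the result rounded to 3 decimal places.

P(U=c) = 0.142 + 0.156 + 0.052 + 0.066 = 0.416; P(V=d | U=c) = 0.066/0.416 = 0.1587.
P(U=b) = 0.091 + 0.085 + 0.020 + 0.118 = 0.314; P(V=d | U=b) = 0.118/0.314 = 0.3758.
Difference = -0.217.

-0.217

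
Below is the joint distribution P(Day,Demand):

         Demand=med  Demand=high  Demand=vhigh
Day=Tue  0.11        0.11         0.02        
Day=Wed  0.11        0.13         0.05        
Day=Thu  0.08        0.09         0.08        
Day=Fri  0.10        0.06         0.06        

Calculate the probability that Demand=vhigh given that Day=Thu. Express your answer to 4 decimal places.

0.3200

P(Day=Thu) = 0.08 + 0.09 + 0.08 = 0.25.
P(Demand=vhigh | Day=Thu) = 0.08/0.25 = 0.3200.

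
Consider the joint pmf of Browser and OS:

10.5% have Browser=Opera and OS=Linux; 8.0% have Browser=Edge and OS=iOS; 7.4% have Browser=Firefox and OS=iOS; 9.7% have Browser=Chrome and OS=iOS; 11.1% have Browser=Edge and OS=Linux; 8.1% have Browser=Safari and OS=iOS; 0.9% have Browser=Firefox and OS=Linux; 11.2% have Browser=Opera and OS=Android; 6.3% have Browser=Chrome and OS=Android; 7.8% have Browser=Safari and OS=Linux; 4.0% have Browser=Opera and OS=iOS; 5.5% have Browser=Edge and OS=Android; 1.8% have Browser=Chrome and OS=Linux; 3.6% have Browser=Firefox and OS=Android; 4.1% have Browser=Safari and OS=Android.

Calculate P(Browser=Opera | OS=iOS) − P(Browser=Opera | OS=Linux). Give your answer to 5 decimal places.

-0.21958

P(OS=iOS) = 0.097 + 0.074 + 0.081 + 0.080 + 0.040 = 0.372; P(Browser=Opera | OS=iOS) = 0.040/0.372 = 0.107527.
P(OS=Linux) = 0.018 + 0.009 + 0.078 + 0.111 + 0.105 = 0.321; P(Browser=Opera | OS=Linux) = 0.105/0.321 = 0.327103.
Difference = -0.21958.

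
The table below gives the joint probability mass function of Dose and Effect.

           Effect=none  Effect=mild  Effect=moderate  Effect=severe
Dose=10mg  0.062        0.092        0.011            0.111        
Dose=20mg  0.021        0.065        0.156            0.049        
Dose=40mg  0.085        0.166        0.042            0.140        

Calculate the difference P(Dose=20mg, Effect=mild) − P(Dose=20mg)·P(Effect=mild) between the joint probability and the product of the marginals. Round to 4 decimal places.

P(Dose=20mg) = 0.021 + 0.065 + 0.156 + 0.049 = 0.291.
P(Effect=mild) = 0.092 + 0.065 + 0.166 = 0.323.
P(Dose=20mg, Effect=mild) − P(Dose=20mg)P(Effect=mild) = 0.065 − 0.291×0.323 = -0.0290.

-0.0290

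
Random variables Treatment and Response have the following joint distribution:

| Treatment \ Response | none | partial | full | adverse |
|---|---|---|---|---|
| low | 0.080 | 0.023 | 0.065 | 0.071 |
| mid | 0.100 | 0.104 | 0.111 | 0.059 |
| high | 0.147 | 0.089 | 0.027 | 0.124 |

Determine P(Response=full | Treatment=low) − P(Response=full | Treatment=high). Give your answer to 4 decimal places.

P(Treatment=low) = 0.080 + 0.023 + 0.065 + 0.071 = 0.239; P(Response=full | Treatment=low) = 0.065/0.239 = 0.27197.
P(Treatment=high) = 0.147 + 0.089 + 0.027 + 0.124 = 0.387; P(Response=full | Treatment=high) = 0.027/0.387 = 0.06977.
Difference = 0.2022.

0.2022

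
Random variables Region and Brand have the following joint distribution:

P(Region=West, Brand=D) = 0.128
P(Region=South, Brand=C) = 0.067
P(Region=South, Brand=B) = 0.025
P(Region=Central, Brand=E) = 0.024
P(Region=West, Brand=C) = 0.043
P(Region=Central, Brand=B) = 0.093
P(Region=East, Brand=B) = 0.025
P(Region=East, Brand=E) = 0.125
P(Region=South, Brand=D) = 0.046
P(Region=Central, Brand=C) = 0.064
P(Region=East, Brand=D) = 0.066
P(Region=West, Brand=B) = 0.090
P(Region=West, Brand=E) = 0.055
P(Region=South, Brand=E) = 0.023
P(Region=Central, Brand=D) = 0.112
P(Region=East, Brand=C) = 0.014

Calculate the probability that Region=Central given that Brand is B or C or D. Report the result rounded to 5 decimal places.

0.34799

P(Brand=B) = 0.025 + 0.025 + 0.090 + 0.093 = 0.233.
P(Brand=C) = 0.067 + 0.014 + 0.043 + 0.064 = 0.188.
P(Brand=D) = 0.046 + 0.066 + 0.128 + 0.112 = 0.352.
P(Brand ∈ {B, C, D}) = 0.233 + 0.188 + 0.352 = 0.773; P(Region=Central, Brand ∈ {B, C, D}) = 0.093 + 0.064 + 0.112 = 0.269.
P(Region=Central | Brand ∈ {B, C, D}) = 0.269/0.773 = 0.34799.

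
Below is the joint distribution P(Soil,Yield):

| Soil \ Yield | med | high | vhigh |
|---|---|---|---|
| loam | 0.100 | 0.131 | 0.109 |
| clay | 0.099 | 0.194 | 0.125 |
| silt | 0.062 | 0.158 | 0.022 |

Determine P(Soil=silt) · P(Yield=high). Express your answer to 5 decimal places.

P(Soil=silt) = 0.062 + 0.158 + 0.022 = 0.242.
P(Yield=high) = 0.131 + 0.194 + 0.158 = 0.483.
Product: 0.242 × 0.483 = 0.11689.

0.11689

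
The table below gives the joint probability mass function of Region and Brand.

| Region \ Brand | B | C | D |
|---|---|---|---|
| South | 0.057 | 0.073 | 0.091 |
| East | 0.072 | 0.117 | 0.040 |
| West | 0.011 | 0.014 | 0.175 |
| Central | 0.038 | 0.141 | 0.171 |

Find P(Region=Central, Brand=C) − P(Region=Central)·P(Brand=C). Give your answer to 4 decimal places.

P(Region=Central) = 0.038 + 0.141 + 0.171 = 0.350.
P(Brand=C) = 0.073 + 0.117 + 0.014 + 0.141 = 0.345.
P(Region=Central, Brand=C) − P(Region=Central)P(Brand=C) = 0.141 − 0.350×0.345 = 0.0203.

0.0203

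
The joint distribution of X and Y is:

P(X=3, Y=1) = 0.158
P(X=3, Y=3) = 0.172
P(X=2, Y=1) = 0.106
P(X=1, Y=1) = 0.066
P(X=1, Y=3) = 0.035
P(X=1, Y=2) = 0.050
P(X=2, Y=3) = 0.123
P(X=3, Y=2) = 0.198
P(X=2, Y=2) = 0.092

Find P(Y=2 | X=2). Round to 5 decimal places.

P(X=2) = 0.106 + 0.092 + 0.123 = 0.321.
P(Y=2 | X=2) = 0.092/0.321 = 0.28660.

0.28660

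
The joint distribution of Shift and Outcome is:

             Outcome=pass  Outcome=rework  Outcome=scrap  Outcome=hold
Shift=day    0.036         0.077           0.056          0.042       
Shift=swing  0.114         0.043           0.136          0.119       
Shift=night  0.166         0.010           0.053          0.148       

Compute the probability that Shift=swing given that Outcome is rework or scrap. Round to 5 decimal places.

P(Outcome=rework) = 0.077 + 0.043 + 0.010 = 0.130.
P(Outcome=scrap) = 0.056 + 0.136 + 0.053 = 0.245.
P(Outcome ∈ {rework, scrap}) = 0.130 + 0.245 = 0.375; P(Shift=swing, Outcome ∈ {rework, scrap}) = 0.043 + 0.136 = 0.179.
P(Shift=swing | Outcome ∈ {rework, scrap}) = 0.179/0.375 = 0.47733.

0.47733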